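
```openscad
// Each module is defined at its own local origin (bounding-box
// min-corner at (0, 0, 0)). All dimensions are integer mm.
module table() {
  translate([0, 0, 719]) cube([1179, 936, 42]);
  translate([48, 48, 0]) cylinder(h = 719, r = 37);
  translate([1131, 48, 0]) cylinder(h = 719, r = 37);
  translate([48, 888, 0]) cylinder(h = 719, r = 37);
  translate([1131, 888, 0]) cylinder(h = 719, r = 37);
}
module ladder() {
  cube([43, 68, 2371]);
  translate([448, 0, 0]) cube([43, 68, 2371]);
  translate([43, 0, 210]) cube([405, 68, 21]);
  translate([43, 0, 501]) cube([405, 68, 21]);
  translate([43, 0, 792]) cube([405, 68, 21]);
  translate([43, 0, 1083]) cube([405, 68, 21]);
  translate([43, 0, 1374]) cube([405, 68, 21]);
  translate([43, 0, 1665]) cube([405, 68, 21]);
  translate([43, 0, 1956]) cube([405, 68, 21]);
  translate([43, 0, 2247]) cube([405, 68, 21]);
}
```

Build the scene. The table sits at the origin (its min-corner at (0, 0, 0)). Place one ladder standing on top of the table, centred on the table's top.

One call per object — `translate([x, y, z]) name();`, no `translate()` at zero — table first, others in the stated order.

table();
translate([344, 434, 761]) ladder();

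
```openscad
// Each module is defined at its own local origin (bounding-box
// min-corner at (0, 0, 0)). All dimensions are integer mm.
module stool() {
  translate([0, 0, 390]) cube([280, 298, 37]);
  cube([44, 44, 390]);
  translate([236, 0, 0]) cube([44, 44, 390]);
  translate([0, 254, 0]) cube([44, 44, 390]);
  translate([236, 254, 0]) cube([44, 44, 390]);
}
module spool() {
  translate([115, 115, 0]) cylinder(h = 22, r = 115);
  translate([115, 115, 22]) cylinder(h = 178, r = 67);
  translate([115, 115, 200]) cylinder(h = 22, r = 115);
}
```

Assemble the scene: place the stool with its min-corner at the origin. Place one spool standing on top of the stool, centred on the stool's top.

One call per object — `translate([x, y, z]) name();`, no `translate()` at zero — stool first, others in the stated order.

stool();
translate([25, 34, 427]) spool();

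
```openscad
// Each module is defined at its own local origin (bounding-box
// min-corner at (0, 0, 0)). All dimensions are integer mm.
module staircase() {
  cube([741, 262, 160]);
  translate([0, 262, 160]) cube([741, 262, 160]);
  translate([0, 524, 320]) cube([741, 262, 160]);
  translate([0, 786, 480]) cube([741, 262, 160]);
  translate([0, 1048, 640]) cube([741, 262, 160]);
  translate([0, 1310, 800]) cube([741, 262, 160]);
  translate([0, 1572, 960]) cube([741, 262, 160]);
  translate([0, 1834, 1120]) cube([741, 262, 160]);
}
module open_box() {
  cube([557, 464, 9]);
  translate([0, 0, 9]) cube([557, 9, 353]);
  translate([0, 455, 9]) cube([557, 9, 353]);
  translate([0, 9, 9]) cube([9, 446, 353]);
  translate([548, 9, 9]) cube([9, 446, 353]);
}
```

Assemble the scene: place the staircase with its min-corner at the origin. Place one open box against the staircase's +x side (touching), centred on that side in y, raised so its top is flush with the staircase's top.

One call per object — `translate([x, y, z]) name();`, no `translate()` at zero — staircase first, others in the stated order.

staircase();
translate([741, 816, 918]) open_box();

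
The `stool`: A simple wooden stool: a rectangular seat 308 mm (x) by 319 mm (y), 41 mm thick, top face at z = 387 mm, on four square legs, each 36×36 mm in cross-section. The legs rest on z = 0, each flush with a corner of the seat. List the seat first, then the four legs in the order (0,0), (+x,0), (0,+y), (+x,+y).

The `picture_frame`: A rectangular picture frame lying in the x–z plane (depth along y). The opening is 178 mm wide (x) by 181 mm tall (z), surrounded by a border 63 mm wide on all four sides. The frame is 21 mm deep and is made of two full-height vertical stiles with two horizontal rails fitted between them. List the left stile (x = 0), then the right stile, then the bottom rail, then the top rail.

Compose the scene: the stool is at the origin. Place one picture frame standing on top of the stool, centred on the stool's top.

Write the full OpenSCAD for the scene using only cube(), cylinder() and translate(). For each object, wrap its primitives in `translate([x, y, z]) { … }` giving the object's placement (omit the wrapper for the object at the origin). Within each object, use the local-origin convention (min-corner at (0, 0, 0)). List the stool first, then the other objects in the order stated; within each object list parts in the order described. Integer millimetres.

translate([0, 0, 346]) cube([308, 319, 41]);
cube([36, 36, 346]);
translate([272, 0, 0]) cube([36, 36, 346]);
translate([0, 283, 0]) cube([36, 36, 346]);
translate([272, 283, 0]) cube([36, 36, 346]);
translate([2, 149, 387]) {
  cube([63, 21, 307]);
  translate([241, 0, 0]) cube([63, 21, 307]);
  translate([63, 0, 0]) cube([178, 21, 63]);
  translate([63, 0, 244]) cube([178, 21, 63]);
}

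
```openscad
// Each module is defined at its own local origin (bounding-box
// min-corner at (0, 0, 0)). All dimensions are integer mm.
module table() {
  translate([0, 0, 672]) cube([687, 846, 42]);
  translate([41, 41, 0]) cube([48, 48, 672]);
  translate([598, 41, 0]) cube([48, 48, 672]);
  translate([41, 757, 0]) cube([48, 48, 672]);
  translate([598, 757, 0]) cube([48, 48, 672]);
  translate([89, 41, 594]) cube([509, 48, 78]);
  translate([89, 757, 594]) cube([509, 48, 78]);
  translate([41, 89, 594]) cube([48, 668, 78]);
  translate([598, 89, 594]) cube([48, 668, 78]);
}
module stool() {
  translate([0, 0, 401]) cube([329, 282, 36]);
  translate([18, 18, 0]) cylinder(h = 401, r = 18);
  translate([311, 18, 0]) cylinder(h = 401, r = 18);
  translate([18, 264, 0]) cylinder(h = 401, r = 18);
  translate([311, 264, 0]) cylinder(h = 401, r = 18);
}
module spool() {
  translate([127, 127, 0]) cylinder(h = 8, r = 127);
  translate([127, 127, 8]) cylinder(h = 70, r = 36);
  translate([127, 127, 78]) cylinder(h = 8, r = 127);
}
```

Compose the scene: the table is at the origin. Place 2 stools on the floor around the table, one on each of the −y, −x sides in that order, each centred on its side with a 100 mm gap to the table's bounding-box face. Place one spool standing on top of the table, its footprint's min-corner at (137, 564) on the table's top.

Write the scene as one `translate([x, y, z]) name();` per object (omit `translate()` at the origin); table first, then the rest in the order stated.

table();
translate([179, -382, 0]) stool();
translate([-429, 282, 0]) stool();
translate([137, 564, 714]) spool();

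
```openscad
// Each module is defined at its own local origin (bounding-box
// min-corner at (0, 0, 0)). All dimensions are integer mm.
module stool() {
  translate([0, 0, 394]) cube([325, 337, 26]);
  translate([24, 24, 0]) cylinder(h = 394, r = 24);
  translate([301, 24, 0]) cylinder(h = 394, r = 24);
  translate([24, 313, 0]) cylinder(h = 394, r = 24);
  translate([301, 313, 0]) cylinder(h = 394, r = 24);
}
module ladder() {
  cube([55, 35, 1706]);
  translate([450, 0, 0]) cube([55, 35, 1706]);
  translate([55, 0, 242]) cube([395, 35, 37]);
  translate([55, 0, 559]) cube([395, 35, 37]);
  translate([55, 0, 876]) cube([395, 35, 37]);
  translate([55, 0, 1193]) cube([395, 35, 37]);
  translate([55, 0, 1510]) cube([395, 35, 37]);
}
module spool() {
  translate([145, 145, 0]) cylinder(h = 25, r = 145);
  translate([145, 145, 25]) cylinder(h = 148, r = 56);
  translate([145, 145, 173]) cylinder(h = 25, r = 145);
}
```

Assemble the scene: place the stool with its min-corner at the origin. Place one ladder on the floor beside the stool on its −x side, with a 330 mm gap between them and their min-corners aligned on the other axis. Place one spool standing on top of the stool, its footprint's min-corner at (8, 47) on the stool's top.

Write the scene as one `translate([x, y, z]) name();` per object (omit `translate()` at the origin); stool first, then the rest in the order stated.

stool();
translate([-835, 0, 0]) ladder();
translate([8, 47, 420]) spool();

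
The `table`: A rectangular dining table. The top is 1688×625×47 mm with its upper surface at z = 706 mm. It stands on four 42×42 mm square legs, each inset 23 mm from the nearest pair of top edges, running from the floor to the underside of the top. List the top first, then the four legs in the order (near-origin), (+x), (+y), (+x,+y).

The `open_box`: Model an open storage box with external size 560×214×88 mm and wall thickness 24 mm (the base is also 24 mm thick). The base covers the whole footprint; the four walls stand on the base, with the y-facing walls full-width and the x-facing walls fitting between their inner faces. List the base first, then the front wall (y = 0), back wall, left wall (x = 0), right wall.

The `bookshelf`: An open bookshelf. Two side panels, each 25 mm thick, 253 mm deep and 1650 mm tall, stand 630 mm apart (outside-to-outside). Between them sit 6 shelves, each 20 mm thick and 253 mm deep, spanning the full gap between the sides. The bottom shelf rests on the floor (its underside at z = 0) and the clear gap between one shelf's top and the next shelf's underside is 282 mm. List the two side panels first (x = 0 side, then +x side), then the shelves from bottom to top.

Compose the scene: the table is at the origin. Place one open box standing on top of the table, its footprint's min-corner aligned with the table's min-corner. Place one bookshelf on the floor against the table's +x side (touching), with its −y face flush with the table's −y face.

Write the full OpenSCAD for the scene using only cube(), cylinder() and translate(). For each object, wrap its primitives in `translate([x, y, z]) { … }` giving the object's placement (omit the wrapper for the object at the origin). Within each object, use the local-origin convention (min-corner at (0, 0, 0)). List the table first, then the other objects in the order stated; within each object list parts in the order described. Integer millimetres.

translate([0, 0, 659]) cube([1688, 625, 47]);
translate([23, 23, 0]) cube([42, 42, 659]);
translate([1623, 23, 0]) cube([42, 42, 659]);
translate([23, 560, 0]) cube([42, 42, 659]);
translate([1623, 560, 0]) cube([42, 42, 659]);
translate([0, 0, 706]) {
  cube([560, 214, 24]);
  translate([0, 0, 24]) cube([560, 24, 64]);
  translate([0, 190, 24]) cube([560, 24, 64]);
  translate([0, 24, 24]) cube([24, 166, 64]);
  translate([536, 24, 24]) cube([24, 166, 64]);
}
translate([1688, 0, 0]) {
  cube([25, 253, 1650]);
  translate([605, 0, 0]) cube([25, 253, 1650]);
  translate([25, 0, 0]) cube([580, 253, 20]);
  translate([25, 0, 302]) cube([580, 253, 20]);
  translate([25, 0, 604]) cube([580, 253, 20]);
  translate([25, 0, 906]) cube([580, 253, 20]);
  translate([25, 0, 1208]) cube([580, 253, 20]);
  translate([25, 0, 1510]) cube([580, 253, 20]);
}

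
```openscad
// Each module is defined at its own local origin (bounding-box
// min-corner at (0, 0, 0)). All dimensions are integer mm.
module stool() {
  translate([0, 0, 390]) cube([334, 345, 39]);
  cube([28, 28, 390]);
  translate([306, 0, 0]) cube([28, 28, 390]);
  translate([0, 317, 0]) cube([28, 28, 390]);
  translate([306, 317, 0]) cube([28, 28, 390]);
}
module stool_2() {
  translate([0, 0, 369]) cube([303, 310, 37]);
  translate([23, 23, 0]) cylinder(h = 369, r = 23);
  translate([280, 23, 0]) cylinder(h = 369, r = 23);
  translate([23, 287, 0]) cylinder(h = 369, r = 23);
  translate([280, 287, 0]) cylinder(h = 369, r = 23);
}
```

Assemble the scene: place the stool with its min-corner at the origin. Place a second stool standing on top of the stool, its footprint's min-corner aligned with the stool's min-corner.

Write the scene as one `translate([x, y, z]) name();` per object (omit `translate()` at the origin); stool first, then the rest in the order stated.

stool();
translate([0, 0, 429]) stool_2();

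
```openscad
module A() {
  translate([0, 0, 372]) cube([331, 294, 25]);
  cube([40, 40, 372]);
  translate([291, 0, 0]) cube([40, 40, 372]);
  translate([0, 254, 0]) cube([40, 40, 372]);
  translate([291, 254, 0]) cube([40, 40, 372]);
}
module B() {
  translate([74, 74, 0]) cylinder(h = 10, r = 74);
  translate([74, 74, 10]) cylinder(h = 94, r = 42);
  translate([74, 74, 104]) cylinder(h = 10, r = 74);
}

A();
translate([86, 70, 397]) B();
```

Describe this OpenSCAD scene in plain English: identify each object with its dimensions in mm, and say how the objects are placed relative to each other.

A is a four-legged stool. The seat is 331×294 mm, 25 mm thick, top at z = 397 mm. It stands on four square legs, each 40×40 mm in cross-section, from z = 0 to the seat underside, each flush with a corner of the seat.

B is a spool: two coaxial disc flanges of radius 74 mm and thickness 10 mm, joined by a core cylinder of radius 42 mm and height 94 mm. The lower flange rests on z = 0 and the three cylinders share a vertical axis.

The spool is on top of the stool.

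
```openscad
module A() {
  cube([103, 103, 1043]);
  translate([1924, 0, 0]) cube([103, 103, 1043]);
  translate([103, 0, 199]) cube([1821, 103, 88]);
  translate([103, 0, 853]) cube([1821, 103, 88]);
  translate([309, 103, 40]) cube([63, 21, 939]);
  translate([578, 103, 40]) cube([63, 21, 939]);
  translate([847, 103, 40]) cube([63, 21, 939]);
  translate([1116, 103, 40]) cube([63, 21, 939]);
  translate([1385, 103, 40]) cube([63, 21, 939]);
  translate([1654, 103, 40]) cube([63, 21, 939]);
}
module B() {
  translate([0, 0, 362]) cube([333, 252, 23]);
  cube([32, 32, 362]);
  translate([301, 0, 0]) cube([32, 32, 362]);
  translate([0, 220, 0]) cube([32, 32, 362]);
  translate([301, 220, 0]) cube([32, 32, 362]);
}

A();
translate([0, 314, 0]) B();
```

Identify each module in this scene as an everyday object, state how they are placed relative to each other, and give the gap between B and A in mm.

A is a fence section. B is a stool. The stool is on the floor beside the fence section on its +y side. The gap between the stool and the fence section is 190 mm.

The stool's nearest face is 190 mm from the fence section's +y face.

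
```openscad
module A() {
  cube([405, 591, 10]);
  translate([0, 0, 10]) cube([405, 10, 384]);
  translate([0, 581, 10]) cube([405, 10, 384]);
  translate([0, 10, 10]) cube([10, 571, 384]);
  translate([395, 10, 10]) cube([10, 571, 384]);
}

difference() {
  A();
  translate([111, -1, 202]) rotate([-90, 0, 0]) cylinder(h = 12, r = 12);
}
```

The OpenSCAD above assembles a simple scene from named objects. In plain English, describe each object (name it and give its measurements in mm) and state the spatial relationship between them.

A is an open storage box with external size 405×591×394 mm and wall thickness 10 mm (the base is also 10 mm thick). The base covers the whole footprint; the four walls stand on the base, with the y-facing walls full-width and the x-facing walls fitting between their inner faces.

The open box has a circular hole of radius 12 mm through its front wall, centred at (x = 111, z = 202).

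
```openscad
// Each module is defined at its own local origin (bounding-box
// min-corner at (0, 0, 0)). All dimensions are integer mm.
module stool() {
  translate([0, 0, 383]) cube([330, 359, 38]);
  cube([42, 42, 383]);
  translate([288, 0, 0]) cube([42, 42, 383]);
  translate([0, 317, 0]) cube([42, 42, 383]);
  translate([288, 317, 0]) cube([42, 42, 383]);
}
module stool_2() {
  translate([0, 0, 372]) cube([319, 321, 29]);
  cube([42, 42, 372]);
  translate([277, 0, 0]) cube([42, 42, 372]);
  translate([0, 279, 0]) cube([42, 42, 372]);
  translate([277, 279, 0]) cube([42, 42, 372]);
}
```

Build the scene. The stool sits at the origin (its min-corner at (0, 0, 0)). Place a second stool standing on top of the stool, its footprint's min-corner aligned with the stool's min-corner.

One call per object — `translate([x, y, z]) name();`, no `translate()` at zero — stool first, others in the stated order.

stool();
translate([0, 0, 421]) stool_2();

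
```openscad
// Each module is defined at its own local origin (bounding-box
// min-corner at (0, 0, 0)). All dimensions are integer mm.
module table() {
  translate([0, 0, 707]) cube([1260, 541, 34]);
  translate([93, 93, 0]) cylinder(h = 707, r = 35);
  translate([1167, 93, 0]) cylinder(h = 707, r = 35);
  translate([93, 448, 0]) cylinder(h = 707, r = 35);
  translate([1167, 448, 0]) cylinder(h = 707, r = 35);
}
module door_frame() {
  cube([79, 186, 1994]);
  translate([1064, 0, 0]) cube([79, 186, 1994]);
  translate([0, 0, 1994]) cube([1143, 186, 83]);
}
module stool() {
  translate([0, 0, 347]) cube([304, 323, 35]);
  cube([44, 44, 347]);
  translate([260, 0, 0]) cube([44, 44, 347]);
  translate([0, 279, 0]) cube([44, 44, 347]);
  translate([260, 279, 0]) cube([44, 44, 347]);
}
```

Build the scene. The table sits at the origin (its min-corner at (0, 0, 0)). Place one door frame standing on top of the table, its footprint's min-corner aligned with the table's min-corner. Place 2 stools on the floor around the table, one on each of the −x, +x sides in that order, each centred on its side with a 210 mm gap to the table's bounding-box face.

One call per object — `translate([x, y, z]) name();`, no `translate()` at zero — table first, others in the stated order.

table();
translate([0, 0, 741]) door_frame();
translate([-514, 109, 0]) stool();
translate([1470, 109, 0]) stool();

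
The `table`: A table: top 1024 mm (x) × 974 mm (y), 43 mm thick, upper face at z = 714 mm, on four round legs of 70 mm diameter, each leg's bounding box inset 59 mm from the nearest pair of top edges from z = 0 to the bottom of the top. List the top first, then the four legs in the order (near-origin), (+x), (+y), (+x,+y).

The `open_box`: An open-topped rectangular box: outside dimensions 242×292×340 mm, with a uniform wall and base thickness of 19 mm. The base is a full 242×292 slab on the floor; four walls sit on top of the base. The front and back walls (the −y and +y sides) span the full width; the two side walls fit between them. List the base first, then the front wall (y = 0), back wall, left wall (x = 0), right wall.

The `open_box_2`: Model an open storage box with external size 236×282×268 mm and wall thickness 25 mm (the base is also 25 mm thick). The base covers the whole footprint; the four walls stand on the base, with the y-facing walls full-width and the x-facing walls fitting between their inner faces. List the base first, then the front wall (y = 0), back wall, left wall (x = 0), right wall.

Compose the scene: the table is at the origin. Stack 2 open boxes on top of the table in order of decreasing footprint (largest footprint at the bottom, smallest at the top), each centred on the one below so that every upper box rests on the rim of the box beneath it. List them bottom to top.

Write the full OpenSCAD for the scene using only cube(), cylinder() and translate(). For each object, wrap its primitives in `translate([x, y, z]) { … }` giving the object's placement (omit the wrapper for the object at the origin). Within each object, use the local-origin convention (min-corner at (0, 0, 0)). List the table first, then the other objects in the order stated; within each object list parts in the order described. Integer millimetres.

translate([0, 0, 671]) cube([1024, 974, 43]);
translate([94, 94, 0]) cylinder(h = 671, r = 35);
translate([930, 94, 0]) cylinder(h = 671, r = 35);
translate([94, 880, 0]) cylinder(h = 671, r = 35);
translate([930, 880, 0]) cylinder(h = 671, r = 35);
translate([391, 341, 714]) {
  cube([242, 292, 19]);
  translate([0, 0, 19]) cube([242, 19, 321]);
  translate([0, 273, 19]) cube([242, 19, 321]);
  translate([0, 19, 19]) cube([19, 254, 321]);
  translate([223, 19, 19]) cube([19, 254, 321]);
}
translate([394, 346, 1054]) {
  cube([236, 282, 25]);
  translate([0, 0, 25]) cube([236, 25, 243]);
  translate([0, 257, 25]) cube([236, 25, 243]);
  translate([0, 25, 25]) cube([25, 232, 243]);
  translate([211, 25, 25]) cube([25, 232, 243]);
}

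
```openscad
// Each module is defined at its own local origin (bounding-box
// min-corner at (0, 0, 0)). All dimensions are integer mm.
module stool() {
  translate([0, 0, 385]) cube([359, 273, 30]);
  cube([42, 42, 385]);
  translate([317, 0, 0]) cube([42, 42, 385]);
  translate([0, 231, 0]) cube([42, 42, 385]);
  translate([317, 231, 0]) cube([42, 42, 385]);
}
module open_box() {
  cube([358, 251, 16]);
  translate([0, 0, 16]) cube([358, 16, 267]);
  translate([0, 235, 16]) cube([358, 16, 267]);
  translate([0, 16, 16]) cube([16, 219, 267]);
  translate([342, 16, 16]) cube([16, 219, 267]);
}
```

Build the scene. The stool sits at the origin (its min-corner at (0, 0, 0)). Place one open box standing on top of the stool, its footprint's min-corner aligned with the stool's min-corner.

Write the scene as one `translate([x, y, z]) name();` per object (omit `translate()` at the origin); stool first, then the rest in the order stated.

stool();
translate([0, 0, 415]) open_box();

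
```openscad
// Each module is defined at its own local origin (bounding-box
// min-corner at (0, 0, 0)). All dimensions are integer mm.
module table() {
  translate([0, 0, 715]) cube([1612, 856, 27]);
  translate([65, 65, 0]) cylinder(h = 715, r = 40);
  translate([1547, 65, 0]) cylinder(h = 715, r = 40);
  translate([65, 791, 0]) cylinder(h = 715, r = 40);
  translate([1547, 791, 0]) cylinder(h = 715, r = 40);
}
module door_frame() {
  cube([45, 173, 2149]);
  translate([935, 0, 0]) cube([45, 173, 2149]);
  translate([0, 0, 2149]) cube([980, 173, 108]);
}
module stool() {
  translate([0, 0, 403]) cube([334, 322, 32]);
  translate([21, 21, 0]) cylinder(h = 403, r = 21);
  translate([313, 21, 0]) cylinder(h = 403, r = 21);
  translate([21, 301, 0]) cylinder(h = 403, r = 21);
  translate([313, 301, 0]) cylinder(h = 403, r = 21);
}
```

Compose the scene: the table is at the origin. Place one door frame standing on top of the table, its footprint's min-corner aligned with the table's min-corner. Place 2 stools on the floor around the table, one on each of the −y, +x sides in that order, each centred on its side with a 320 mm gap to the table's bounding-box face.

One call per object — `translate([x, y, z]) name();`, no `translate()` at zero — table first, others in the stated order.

table();
translate([0, 0, 742]) door_frame();
translate([639, -642, 0]) stool();
translate([1932, 267, 0]) stool();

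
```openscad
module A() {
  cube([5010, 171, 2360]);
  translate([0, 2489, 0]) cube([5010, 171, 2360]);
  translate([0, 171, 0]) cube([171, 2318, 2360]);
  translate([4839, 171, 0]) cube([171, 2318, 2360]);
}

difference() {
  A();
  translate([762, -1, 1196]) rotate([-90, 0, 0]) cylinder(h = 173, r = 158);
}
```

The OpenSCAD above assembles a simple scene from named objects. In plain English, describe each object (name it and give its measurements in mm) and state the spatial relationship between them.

A is a box-shaped house frame (walls only): outside footprint 5010×2660 mm, wall height 2360 mm, wall thickness 171 mm. The two y-facing walls run the full x-width; the two x-facing walls fit between the inner faces of the y-facing walls.

The house frame has a circular hole of radius 158 mm through its front wall, centred at (x = 762, z = 1196).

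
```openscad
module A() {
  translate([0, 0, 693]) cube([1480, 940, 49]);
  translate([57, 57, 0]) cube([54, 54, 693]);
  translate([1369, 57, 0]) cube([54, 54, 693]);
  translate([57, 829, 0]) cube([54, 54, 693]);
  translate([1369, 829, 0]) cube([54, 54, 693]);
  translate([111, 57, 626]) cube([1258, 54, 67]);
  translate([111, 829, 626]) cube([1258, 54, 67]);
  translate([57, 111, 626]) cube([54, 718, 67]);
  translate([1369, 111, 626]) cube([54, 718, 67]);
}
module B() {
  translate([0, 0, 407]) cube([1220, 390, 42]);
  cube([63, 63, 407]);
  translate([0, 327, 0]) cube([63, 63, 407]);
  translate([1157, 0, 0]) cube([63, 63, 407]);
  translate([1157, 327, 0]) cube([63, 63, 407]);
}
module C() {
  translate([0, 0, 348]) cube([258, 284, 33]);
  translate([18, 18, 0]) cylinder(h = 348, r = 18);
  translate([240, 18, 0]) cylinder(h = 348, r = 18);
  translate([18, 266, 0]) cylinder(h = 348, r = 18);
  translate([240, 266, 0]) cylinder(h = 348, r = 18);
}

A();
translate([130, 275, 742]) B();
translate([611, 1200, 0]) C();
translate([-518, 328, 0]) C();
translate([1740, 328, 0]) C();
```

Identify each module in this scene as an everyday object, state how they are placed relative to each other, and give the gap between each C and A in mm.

A is a table. B is a bench. C is a stool. The bench is on top of the table, centred. Three stools sit around the table at the +y, −x, +x sides. The gap between each stool and the table is 260 mm.

Each stool's nearest face is 260 mm from the table's bounding box.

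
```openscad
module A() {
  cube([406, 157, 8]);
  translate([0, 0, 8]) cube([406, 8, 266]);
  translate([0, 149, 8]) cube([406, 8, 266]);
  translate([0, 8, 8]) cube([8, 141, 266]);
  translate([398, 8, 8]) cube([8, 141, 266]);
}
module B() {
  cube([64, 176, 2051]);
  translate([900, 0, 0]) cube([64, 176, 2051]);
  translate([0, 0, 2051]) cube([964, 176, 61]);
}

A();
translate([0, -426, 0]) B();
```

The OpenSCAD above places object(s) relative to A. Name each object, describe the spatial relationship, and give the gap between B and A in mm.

The door frame's nearest face is 250 mm from the open box's −y face.

A is an open box. B is a door frame. The door frame is on the floor beside the open box on its −y side. The gap between the door frame and the open box is 250 mm.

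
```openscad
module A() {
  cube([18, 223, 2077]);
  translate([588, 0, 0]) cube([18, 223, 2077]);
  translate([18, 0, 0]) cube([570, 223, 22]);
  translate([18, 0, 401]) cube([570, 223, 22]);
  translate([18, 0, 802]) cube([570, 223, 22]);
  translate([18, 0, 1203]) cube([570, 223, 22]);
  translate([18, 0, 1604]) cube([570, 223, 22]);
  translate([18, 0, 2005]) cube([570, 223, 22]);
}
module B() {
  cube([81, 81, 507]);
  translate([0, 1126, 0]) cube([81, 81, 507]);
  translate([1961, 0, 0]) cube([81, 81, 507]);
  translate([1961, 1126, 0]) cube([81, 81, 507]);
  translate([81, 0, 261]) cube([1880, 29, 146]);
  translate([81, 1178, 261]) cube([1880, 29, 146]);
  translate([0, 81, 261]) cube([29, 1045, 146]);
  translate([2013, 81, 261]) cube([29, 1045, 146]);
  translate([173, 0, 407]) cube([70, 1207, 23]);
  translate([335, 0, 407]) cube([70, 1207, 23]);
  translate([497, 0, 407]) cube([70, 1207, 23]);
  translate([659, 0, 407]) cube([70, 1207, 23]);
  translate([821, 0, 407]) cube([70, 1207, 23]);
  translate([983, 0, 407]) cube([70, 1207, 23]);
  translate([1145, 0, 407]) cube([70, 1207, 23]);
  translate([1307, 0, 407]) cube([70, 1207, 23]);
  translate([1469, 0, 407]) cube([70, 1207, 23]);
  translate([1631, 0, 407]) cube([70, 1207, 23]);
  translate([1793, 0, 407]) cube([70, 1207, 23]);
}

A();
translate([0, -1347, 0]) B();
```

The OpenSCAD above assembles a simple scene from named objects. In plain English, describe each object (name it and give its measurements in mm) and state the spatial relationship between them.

A is a bookshelf 606 mm wide overall, 223 mm deep and 2077 mm tall. The two sides are 18 mm thick vertical panels. 6 horizontal shelves of 22 mm thickness span between the inner faces of the sides; the lowest shelf sits on the floor and shelves are stacked with a clear vertical gap of 379 mm between each pair.

B is a bed frame 2042 mm long (x) by 1207 mm wide (y). Four 81×81 mm corner posts, 507 mm tall, at the corners of the footprint. Four rails of 29 mm thickness and 146 mm height run between adjacent posts with their undersides at z = 261 mm, their outer faces flush with the outside of the frame (the two x-running rails run between the posts' inner faces; the two y-running rails run between the posts' inner faces). 11 slats, each 70 mm wide (x) and 23 mm thick, lie across the top of the two x-running rails, running the full 1207 mm width of the frame in y; the slats are evenly spaced along x between the inner faces of the end posts with equal gaps (rounded down to the nearest mm) at the −x end and between each pair — any rounding remainder accumulates at the +x end.

The bed frame is on the floor beside the bookshelf on its −y side.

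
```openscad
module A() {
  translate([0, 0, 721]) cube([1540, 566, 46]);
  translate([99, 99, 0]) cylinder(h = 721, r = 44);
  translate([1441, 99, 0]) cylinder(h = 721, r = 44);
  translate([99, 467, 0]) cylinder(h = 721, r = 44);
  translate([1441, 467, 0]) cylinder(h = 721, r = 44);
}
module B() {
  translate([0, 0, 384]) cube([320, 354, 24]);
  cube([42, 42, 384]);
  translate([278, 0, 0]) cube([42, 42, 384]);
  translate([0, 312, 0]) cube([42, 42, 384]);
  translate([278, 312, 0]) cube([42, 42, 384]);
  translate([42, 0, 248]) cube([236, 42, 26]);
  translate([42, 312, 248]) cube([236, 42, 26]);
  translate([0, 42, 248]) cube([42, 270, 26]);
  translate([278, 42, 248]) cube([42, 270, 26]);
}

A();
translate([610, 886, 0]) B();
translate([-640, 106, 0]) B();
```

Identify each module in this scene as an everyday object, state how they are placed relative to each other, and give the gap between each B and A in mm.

Each stool's nearest face is 320 mm from the table's bounding box.

A is a table. B is a stool. Two stools sit around the table at the +y, −x sides. The gap between each stool and the table is 320 mm.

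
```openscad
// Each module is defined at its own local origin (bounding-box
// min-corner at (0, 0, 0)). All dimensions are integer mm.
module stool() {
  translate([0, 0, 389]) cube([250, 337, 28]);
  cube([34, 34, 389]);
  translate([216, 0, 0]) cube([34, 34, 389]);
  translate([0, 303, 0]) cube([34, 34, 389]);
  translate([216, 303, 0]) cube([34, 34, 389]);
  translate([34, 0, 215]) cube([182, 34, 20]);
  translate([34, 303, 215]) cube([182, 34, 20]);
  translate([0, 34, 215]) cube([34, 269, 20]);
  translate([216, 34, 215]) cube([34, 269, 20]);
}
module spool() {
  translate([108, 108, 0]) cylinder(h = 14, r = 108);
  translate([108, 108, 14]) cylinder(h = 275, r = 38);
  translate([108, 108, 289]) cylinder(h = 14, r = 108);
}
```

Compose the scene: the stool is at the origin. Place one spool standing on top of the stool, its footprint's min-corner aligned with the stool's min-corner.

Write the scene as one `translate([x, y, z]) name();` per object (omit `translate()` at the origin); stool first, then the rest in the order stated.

stool();
translate([0, 0, 417]) spool();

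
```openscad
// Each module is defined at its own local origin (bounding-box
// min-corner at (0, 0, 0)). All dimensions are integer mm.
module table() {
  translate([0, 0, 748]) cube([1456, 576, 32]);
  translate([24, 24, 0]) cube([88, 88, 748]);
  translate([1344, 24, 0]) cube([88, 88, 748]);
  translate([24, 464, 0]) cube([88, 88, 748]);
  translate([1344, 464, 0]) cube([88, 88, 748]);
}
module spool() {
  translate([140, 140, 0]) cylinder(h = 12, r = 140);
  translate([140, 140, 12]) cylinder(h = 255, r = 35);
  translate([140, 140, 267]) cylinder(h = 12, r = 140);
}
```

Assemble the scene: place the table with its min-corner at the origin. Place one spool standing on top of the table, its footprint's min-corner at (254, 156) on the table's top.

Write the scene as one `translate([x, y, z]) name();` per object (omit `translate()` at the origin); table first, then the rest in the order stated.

table();
translate([254, 156, 780]) spool();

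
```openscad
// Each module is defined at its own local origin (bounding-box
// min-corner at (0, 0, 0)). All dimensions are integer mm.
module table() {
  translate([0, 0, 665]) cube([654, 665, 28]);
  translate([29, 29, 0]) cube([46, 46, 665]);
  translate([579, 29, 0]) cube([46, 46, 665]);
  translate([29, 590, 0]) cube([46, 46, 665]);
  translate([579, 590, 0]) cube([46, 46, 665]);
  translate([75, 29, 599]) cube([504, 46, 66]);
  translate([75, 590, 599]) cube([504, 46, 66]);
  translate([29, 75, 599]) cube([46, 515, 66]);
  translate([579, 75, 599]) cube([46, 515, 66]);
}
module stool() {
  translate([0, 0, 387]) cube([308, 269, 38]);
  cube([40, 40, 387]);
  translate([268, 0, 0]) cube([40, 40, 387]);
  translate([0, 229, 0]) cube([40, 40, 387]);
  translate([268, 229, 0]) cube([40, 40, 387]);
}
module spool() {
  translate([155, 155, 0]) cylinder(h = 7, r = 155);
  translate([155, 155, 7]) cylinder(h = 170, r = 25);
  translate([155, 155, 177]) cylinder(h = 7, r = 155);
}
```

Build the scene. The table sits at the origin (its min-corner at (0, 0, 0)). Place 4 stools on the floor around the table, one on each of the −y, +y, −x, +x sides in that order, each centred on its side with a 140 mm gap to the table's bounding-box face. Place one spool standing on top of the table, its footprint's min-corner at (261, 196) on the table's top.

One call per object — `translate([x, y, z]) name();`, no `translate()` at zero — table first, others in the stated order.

table();
translate([173, -409, 0]) stool();
translate([173, 805, 0]) stool();
translate([-448, 198, 0]) stool();
translate([794, 198, 0]) stool();
translate([261, 196, 693]) spool();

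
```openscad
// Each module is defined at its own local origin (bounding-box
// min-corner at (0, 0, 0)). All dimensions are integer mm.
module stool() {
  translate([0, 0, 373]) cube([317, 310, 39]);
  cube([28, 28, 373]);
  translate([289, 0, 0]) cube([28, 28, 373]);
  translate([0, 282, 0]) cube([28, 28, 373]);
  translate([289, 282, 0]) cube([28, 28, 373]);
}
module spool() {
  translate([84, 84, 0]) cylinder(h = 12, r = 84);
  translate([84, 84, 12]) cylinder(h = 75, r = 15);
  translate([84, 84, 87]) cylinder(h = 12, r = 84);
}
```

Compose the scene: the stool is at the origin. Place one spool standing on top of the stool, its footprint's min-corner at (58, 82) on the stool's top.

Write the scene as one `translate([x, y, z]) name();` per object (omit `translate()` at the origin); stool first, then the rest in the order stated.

stool();
translate([58, 82, 412]) spool();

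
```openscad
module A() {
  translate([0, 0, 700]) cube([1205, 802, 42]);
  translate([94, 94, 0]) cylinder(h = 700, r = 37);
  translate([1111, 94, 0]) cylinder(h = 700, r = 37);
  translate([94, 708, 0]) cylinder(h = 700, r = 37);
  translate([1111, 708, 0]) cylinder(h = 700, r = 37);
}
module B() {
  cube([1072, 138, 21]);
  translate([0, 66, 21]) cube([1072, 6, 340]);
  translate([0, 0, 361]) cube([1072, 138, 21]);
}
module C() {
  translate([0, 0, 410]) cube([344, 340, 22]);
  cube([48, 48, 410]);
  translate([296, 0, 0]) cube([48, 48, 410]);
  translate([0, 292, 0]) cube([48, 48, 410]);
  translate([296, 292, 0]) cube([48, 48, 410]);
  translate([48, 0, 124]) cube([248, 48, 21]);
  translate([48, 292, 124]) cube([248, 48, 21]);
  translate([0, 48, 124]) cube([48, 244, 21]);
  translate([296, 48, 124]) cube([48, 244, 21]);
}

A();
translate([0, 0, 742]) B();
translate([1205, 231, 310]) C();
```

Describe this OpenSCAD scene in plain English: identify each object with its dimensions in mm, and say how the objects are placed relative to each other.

A is a table with a 1205×802 mm rectangular top, 42 mm thick, top surface at z = 742 mm, supported by four round legs of 74 mm diameter, each leg's bounding box inset 57 mm from the nearest pair of top edges, running from the floor.

B is an I-beam lying along x, 1072 mm long. Overall section height 382 mm. Two flanges 138 mm wide (y) and 21 mm thick, one on the floor and one at the top; a web 6 mm thick runs between them, centred on the flange width.

C is a simple wooden stool: a rectangular seat 344 mm (x) by 340 mm (y), 22 mm thick, top face at z = 432 mm, on four square legs, each 48×48 mm in cross-section. The legs rest on z = 0, each flush with a corner of the seat. Four stretchers, 48 mm wide and 21 mm tall, connect adjacent legs with their undersides at z = 124 mm, each running between the inner faces of the legs it joins and aligned with the legs' outer faces on the other axis.

The I-beam is on top of the table. The stool is beside the table with their tops flush at z = 742.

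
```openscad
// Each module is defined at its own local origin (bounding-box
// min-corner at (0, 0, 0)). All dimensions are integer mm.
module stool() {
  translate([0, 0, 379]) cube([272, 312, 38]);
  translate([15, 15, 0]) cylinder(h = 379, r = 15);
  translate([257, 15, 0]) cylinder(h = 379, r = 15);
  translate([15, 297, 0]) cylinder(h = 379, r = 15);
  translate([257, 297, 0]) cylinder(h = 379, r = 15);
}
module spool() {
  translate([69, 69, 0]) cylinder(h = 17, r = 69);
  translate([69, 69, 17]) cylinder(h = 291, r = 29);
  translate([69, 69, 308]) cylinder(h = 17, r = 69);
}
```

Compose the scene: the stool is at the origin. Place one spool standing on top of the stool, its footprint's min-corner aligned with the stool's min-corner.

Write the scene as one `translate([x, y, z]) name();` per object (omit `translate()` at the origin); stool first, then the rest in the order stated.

stool();
translate([0, 0, 417]) spool();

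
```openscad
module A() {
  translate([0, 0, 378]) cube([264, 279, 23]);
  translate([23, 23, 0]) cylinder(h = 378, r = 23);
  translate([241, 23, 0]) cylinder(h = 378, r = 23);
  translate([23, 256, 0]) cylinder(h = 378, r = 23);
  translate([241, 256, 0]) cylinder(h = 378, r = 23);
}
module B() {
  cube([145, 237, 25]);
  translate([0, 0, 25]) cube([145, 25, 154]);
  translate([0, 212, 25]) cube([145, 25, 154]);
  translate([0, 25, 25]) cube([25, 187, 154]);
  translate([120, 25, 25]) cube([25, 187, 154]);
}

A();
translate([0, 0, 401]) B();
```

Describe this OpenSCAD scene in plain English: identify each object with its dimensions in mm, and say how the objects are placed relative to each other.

A is a four-legged stool. The seat is a 264×279×23 mm slab whose top surface is at z = 401 mm; four round legs, each 46 mm in diameter, run from the floor (z = 0) to the underside of the seat, each leg's axis is inset half a diameter from the nearest pair of seat edges (so the leg's bounding box is flush with the corner).

B is an open-topped rectangular box: outside dimensions 145×237×179 mm, with a uniform wall and base thickness of 25 mm. The base is a full 145×237 slab on the floor; four walls sit on top of the base. The front and back walls (the −y and +y sides) span the full width; the two side walls fit between them.

The open box is on top of the stool.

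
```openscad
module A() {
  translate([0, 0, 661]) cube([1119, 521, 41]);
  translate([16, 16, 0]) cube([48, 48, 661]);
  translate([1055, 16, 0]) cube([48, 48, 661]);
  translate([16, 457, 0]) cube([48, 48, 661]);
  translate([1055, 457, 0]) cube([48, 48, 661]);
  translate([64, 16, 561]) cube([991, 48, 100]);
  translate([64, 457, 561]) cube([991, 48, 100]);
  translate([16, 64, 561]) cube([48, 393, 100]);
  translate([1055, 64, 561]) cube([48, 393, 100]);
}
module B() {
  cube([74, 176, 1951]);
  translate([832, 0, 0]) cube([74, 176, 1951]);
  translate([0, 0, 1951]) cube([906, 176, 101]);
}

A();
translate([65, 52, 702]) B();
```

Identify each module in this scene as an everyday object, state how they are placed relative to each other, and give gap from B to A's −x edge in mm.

The door frame's min-x is at 65; the table's min-x is 0; gap = 65 mm.

A is a table. B is a door frame. The door frame is on top of the table. The gap from the door frame to the table's −x edge is 65 mm.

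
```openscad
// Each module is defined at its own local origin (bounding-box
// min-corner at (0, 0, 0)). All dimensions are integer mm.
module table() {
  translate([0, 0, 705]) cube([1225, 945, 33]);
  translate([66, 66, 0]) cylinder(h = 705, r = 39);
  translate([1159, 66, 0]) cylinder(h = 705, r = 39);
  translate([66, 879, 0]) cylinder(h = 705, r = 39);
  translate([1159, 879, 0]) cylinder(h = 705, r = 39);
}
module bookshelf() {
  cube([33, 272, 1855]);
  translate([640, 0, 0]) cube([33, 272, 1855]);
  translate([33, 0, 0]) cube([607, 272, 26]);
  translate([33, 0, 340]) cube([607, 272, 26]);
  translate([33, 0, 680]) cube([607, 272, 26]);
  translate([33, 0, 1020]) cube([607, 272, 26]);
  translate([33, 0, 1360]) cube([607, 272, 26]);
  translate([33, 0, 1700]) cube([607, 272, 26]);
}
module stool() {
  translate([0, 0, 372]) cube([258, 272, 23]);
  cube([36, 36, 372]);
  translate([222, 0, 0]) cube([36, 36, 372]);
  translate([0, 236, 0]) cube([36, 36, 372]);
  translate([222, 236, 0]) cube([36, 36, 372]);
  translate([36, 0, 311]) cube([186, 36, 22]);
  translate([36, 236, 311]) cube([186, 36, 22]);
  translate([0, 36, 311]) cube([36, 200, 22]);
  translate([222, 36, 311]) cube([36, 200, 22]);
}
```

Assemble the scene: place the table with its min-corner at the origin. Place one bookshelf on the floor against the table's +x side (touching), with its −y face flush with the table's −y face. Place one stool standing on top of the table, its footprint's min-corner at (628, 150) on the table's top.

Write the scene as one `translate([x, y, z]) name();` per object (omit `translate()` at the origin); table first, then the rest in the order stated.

table();
translate([1225, 0, 0]) bookshelf();
translate([628, 150, 738]) stool();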